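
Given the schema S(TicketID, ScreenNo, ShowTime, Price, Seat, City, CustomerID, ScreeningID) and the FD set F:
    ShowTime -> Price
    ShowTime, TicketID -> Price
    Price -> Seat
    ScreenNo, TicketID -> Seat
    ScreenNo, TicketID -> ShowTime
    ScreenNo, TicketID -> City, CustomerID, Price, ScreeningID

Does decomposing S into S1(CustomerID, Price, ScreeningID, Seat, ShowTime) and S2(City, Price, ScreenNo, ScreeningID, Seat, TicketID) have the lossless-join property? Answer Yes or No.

Common attributes: {Price, ScreeningID, Seat}; their closure is {Price, ScreeningID, Seat}.
Neither S1 nor S2 is contained in that closure, so the decomposition is lossy.

No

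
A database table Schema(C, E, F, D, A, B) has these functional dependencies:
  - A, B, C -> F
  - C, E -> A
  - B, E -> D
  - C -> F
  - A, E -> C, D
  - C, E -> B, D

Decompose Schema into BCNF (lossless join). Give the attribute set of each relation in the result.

{A, B, C, E}; {B, D, E}; {C, F}

Candidate keys of the original relation: {A, E}, {C, E}.
{A, B, C, D, E, F}: {A, B, C} determines {A, B, C, F} here but is not a superkey — split on A, B, C -> F, giving {A, B, C, F} and {A, B, C, D, E}.
{A, B, C, F}: {C} determines {C, F} here but is not a superkey — split on C -> F, giving {C, F} and {A, B, C}.
{C, F}: every determinant is a superkey — BCNF.
{A, B, C}: every determinant is a superkey — BCNF.
{A, B, C, D, E}: {B, E} determines {B, D, E} here but is not a superkey — split on B, E -> D, giving {B, D, E} and {A, B, C, E}.
{B, D, E}: every determinant is a superkey — BCNF.
{A, B, C, E}: every determinant is a superkey — BCNF.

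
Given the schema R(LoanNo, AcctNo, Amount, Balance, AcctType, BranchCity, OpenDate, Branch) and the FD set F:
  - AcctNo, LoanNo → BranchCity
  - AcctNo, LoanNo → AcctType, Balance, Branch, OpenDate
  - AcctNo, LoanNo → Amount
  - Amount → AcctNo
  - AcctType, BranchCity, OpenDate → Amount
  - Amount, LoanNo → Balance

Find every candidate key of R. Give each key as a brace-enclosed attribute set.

{LoanNo} never appears on the right of any FD, so every key must include it.
{AcctNo, LoanNo}⁺ = {AcctNo, AcctType, Amount, Balance, Branch, BranchCity, LoanNo, OpenDate} — all of the relation — so {AcctNo, LoanNo} is a candidate key.
{Amount, LoanNo}⁺ = {AcctNo, AcctType, Amount, Balance, Branch, BranchCity, LoanNo, OpenDate} — all of the relation — so {Amount, LoanNo} is a candidate key.
{AcctType, BranchCity, LoanNo, OpenDate}⁺ = {AcctNo, AcctType, Amount, Balance, Branch, BranchCity, LoanNo, OpenDate} — all of the relation — so {AcctType, BranchCity, LoanNo, OpenDate} is a candidate key.
No proper subset of any of these is a key, and no other minimal superkey exists.

{AcctNo, LoanNo}, {AcctType, BranchCity, LoanNo, OpenDate}, {Amount, LoanNo}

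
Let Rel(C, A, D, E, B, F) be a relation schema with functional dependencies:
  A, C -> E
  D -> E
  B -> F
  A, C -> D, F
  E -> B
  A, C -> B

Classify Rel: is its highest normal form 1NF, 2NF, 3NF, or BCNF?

Candidate key: {A, C}. Prime attributes: {A, C}.
D -> E breaks BCNF: {D}⁺ = {B, D, E, F}, so {D} is not a superkey.
D -> E determines the non-prime attribute {E} from a non-superkey — 3NF is violated.
No non-prime attribute depends on a proper subset of any candidate key, so 2NF holds.

2NF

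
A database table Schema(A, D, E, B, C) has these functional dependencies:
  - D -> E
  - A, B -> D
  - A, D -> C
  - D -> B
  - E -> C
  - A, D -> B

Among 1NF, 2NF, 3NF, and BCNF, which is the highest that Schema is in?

Candidate keys: {A, B}, {A, D}. Prime attributes: {A, B, D}.
D -> E breaks BCNF: {D}⁺ = {B, C, D, E}, so {D} is not a superkey.
Because {E} is non-prime and the left side of D -> E is not a superkey, the relation is not in 3NF.
The proper key subset {D} of {A, D} determines non-prime {C, E}, so the relation is not even in 2NF.

1NF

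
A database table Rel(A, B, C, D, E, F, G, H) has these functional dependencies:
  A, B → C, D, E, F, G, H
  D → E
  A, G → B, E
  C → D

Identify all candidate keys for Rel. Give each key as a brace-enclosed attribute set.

{A, B}, {A, G}

No FD produces {A}, so it must be in every candidate key.
{A, B} is a candidate key since {A, B}⁺ = {A, B, C, D, E, F, G, H} covers every attribute.
{A, G} is a candidate key since {A, G}⁺ = {A, B, C, D, E, F, G, H} covers every attribute.
No proper subset of any of these is a key, and no other minimal superkey exists.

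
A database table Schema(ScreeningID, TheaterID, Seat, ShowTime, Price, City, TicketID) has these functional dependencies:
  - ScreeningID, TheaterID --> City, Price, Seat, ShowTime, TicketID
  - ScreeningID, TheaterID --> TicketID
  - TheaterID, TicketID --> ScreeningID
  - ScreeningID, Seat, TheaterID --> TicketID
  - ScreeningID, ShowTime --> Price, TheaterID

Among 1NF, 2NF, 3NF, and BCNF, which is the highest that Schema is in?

BCNF

Candidate keys: {ScreeningID, ShowTime}, {ScreeningID, TheaterID}, {TheaterID, TicketID}. Prime attributes: {ScreeningID, ShowTime, TheaterID, TicketID}.
Every FD has a superkey on the left, so the relation is in BCNF.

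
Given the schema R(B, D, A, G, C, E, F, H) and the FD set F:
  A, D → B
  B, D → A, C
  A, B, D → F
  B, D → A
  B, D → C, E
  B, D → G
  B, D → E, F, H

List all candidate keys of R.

{A, D}, {B, D}

No FD produces {D}, so it must be in every candidate key.
{A, D} is a candidate key since {A, D}⁺ = {A, B, C, D, E, F, G, H} covers every attribute.
{B, D} is a candidate key since {B, D}⁺ = {A, B, C, D, E, F, G, H} covers every attribute.
These are minimal and exhaustive — every other superkey contains one of them.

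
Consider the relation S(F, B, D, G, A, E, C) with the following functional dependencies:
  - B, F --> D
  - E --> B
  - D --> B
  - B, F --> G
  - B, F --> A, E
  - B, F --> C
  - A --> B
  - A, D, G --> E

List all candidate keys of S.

{A, F}, {B, F}, {D, F}, {E, F}

Attributes never on any right-hand side: {F} — every candidate key must contain it.
Closure of {A, F} is {A, B, C, D, E, F, G}, the whole schema; {A, F} is a candidate key.
Closure of {B, F} is {A, B, C, D, E, F, G}, the whole schema; {B, F} is a candidate key.
Closure of {D, F} is {A, B, C, D, E, F, G}, the whole schema; {D, F} is a candidate key.
Closure of {E, F} is {A, B, C, D, E, F, G}, the whole schema; {E, F} is a candidate key.
These are minimal and exhaustive — every other superkey contains one of them.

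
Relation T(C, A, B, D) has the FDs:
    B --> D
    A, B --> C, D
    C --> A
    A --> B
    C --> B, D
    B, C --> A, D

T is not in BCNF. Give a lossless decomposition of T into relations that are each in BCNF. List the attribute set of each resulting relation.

{A, B, C}; {B, D}

Candidate keys of the original relation: {A}, {C}.
Within {A, B, C, D}: {B}⁺ ∩ {A, B, C, D} = {B, D}, not the whole set, so B --> D violates BCNF; decompose into {B, D} and {A, B, C}.
{B, D} is in BCNF.
{A, B, C} is in BCNF.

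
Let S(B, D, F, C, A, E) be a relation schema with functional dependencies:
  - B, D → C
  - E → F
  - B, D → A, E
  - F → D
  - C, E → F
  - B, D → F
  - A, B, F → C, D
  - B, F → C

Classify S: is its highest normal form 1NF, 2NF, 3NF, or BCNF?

3NF

Candidate keys: {B, D}, {B, E}, {B, F}. Prime attributes: {B, D, E, F}.
For E → F we have {E}⁺ = {D, E, F}; {E} is not a superkey, so BCNF fails.
Its right-hand attributes {F} are all prime, as are those of every other non-superkey FD — the relation is in 3NF.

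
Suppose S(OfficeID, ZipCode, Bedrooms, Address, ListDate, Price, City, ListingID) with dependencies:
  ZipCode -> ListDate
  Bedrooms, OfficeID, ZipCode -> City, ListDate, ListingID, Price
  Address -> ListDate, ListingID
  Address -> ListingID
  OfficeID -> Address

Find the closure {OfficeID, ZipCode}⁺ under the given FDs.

Start with {OfficeID, ZipCode}.
ZipCode -> ListDate applies; add {ListDate} → now {ListDate, OfficeID, ZipCode}.
OfficeID -> Address applies; add {Address} → now {Address, ListDate, OfficeID, ZipCode}.
Address -> ListDate, ListingID applies; add {ListingID} → now {Address, ListDate, ListingID, OfficeID, ZipCode}.
No further FD applies.

{Address, ListDate, ListingID, OfficeID, ZipCode}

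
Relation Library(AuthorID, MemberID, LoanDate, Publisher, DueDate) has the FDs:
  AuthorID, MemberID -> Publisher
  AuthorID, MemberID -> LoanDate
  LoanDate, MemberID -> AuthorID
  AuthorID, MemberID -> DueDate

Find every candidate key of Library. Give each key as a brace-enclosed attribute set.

{MemberID} never appears on the right of any FD, so every key must include it.
Closure of {AuthorID, MemberID} is {AuthorID, DueDate, LoanDate, MemberID, Publisher}, the whole schema; {AuthorID, MemberID} is a candidate key.
Closure of {LoanDate, MemberID} is {AuthorID, DueDate, LoanDate, MemberID, Publisher}, the whole schema; {LoanDate, MemberID} is a candidate key.
These are minimal and exhaustive — every other superkey contains one of them.

{AuthorID, MemberID}, {LoanDate, MemberID}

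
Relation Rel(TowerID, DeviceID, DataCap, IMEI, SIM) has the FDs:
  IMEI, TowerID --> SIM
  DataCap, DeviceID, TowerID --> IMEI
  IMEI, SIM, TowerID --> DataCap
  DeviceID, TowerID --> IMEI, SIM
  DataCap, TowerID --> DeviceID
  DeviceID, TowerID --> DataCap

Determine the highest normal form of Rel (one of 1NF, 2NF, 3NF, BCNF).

BCNF

Candidate keys: {DataCap, TowerID}, {DeviceID, TowerID}, {IMEI, TowerID}. Prime attributes: {DataCap, DeviceID, IMEI, TowerID}.
The left-hand side of every FD is a superkey, so BCNF is satisfied.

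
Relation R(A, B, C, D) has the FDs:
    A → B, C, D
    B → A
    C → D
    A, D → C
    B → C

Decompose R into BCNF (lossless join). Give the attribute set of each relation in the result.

Candidate keys of the original relation: {A}, {B}.
{A, B, C, D}: {C} determines {C, D} here but is not a superkey — split on C → D, giving {C, D} and {A, B, C}.
{C, D}: every determinant is a superkey — BCNF.
{A, B, C}: every determinant is a superkey — BCNF.

{A, B, C}; {C, D}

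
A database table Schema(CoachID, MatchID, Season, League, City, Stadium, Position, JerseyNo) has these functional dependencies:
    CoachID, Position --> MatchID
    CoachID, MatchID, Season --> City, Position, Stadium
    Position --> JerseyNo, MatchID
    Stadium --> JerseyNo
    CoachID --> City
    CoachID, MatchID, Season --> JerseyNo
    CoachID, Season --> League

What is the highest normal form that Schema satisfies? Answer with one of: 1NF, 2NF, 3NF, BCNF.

Candidate keys: {CoachID, MatchID, Season}, {CoachID, Position, Season}. Prime attributes: {CoachID, MatchID, Position, Season}.
For CoachID, Position --> MatchID we have {CoachID, Position}⁺ = {City, CoachID, JerseyNo, MatchID, Position}; {CoachID, Position} is not a superkey, so BCNF fails.
Position --> JerseyNo, MatchID determines the non-prime attribute {JerseyNo} from a non-superkey — 3NF is violated.
Since {CoachID} ⊂ {CoachID, MatchID, Season} and {CoachID}⁺ ⊇ {City} with {City} non-prime, there is a partial dependency; 2NF fails.

1NF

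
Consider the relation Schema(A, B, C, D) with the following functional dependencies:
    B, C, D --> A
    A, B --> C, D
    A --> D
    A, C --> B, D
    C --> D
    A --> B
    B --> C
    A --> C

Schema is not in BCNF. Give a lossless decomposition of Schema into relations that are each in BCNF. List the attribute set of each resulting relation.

Candidate keys of the original relation: {A}, {B}.
In {A, B, C, D}, {C} is not a superkey ({C}⁺ restricted to this set is {C, D}), so split on C --> D into {C, D} and {A, B, C}.
{C, D} is in BCNF.
{A, B, C} is in BCNF.

{A, B, C}; {C, D}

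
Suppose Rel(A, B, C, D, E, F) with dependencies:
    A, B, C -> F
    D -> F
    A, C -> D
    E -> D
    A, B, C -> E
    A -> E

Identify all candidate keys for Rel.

No FD produces {A, B, C}, so they must be in every candidate key.
{A, B, C}⁺ = {A, B, C, D, E, F} — all of the relation — so {A, B, C} is a candidate key.
No other minimal set has full closure, so this is the only candidate key.

{A, B, C}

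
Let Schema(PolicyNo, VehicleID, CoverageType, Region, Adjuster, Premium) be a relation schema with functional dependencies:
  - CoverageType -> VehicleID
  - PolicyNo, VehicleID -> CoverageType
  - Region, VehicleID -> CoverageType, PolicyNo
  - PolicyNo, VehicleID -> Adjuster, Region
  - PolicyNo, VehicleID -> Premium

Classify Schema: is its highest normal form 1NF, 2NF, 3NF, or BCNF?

3NF

Candidate keys: {CoverageType, PolicyNo}, {CoverageType, Region}, {PolicyNo, VehicleID}, {Region, VehicleID}. Prime attributes: {CoverageType, PolicyNo, Region, VehicleID}.
CoverageType -> VehicleID breaks BCNF: {CoverageType}⁺ = {CoverageType, VehicleID}, so {CoverageType} is not a superkey.
Since {VehicleID} ⊆ prime attributes and every other non-superkey FD also has a prime right side, the schema is in 3NF.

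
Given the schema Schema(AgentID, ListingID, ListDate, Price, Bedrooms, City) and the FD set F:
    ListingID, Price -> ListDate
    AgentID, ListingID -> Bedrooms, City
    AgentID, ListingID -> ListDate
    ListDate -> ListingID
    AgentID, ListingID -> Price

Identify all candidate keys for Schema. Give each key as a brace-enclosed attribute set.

Attributes never on any right-hand side: {AgentID} — every candidate key must contain it.
Closure of {AgentID, ListDate} is {AgentID, Bedrooms, City, ListDate, ListingID, Price}, the whole schema; {AgentID, ListDate} is a candidate key.
Closure of {AgentID, ListingID} is {AgentID, Bedrooms, City, ListDate, ListingID, Price}, the whole schema; {AgentID, ListingID} is a candidate key.
No proper subset of any of these is a key, and no other minimal superkey exists.

{AgentID, ListDate}, {AgentID, ListingID}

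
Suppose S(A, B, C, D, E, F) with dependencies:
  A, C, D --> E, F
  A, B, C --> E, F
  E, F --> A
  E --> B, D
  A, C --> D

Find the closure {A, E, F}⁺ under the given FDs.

{A, B, D, E, F}

Start with {A, E, F}.
E --> B, D applies; add {B, D} → now {A, B, D, E, F}.
No further FD applies.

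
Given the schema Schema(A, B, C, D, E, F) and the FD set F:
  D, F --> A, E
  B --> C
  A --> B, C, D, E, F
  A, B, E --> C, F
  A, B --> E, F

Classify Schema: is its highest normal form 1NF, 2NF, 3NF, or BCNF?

Candidate keys: {A}, {D, F}. Prime attributes: {A, D, F}.
B --> C: {B}⁺ = {B, C}, which is not all of the attributes, so the left side is not a superkey — BCNF is violated.
Because {C} is non-prime and the left side of B --> C is not a superkey, the relation is not in 3NF.
No proper subset of a key has a non-prime attribute in its closure, so there is no partial dependency; 2NF holds.

2NF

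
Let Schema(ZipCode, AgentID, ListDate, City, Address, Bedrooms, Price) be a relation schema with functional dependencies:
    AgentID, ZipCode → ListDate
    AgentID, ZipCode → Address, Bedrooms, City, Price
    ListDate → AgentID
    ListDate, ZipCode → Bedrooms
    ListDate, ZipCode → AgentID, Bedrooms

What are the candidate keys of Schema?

No FD produces {ZipCode}, so it must be in every candidate key.
{AgentID, ZipCode} is a candidate key since {AgentID, ZipCode}⁺ = {Address, AgentID, Bedrooms, City, ListDate, Price, ZipCode} covers every attribute.
{ListDate, ZipCode} is a candidate key since {ListDate, ZipCode}⁺ = {Address, AgentID, Bedrooms, City, ListDate, Price, ZipCode} covers every attribute.
These are minimal and exhaustive — every other superkey contains one of them.

{AgentID, ZipCode}, {ListDate, ZipCode}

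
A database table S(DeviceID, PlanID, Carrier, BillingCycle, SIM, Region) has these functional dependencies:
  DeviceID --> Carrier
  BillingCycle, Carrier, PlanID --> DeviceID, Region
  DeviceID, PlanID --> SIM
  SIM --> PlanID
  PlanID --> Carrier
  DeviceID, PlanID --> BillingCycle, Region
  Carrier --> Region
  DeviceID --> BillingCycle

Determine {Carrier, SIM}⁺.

{Carrier, PlanID, Region, SIM}

Start with {Carrier, SIM}.
SIM --> PlanID applies; add {PlanID} → now {Carrier, PlanID, SIM}.
Carrier --> Region applies; add {Region} → now {Carrier, PlanID, Region, SIM}.
No further FD applies.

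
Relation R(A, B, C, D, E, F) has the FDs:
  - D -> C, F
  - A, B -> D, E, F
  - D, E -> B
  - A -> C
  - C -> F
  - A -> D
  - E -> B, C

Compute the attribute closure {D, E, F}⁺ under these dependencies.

{B, C, D, E, F}

Start with {D, E, F}.
D -> C, F applies; add {C} → now {C, D, E, F}.
D, E -> B applies; add {B} → now {B, C, D, E, F}.
No further FD applies.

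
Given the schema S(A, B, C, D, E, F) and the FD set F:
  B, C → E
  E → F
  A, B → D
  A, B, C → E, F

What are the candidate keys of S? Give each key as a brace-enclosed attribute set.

{A, B, C}

{A, B, C} never appear on the right of any FD, so every key must include all of them.
{A, B, C}⁺ = {A, B, C, D, E, F}, which is every attribute, so {A, B, C} is a candidate key.
No other minimal set has full closure, so this is the only candidate key.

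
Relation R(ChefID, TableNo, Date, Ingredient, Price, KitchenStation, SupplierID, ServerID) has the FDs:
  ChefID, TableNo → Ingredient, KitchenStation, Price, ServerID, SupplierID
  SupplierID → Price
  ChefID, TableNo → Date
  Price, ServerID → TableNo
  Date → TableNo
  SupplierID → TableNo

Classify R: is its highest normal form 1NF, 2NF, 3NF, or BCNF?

Candidate keys: {ChefID, Date}, {ChefID, Price, ServerID}, {ChefID, SupplierID}, {ChefID, TableNo}. Prime attributes: {ChefID, Date, Price, ServerID, SupplierID, TableNo}.
SupplierID → Price: {SupplierID}⁺ = {Price, SupplierID, TableNo}, which is not all of the attributes, so the left side is not a superkey — BCNF is violated.
Its right-hand attributes {Price} are all prime, as are those of every other non-superkey FD — the relation is in 3NF.

3NF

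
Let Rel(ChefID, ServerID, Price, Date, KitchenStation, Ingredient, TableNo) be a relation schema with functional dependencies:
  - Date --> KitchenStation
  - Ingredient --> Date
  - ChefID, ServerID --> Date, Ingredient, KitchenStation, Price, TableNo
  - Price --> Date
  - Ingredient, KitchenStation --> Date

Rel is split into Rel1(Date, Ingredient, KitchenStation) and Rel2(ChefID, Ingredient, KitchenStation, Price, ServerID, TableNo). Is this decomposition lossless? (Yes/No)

Yes

Rel1 ∩ Rel2 = {Ingredient, KitchenStation}; its closure under F is {Date, Ingredient, KitchenStation}.
Since Rel1 ⊆ {Date, Ingredient, KitchenStation}, the intersection is a superkey of Rel1; the decomposition is lossless.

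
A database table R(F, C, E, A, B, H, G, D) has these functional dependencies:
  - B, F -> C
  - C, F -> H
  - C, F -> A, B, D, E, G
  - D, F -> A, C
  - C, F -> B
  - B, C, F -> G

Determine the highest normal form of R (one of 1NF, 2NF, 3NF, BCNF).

BCNF

Candidate keys: {B, F}, {C, F}, {D, F}. Prime attributes: {B, C, D, F}.
The left-hand side of every FD is a superkey, so BCNF is satisfied.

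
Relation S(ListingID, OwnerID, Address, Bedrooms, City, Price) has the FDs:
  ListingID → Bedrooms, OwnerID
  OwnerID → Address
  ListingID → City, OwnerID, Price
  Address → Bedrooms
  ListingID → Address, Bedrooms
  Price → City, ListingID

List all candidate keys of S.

{ListingID}, {Price}

Closure of {ListingID} is {Address, Bedrooms, City, ListingID, OwnerID, Price}, the whole schema; {ListingID} is a candidate key.
Closure of {Price} is {Address, Bedrooms, City, ListingID, OwnerID, Price}, the whole schema; {Price} is a candidate key.
Any other superkey properly contains one of these, so there are no further candidate keys.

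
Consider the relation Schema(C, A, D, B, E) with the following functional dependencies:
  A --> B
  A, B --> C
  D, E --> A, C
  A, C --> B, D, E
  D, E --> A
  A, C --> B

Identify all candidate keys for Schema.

{A}⁺ = {A, B, C, D, E} — all of the relation — so {A} is a candidate key.
{D, E}⁺ = {A, B, C, D, E} — all of the relation — so {D, E} is a candidate key.
Any other superkey properly contains one of these, so there are no further candidate keys.

{A}, {D, E}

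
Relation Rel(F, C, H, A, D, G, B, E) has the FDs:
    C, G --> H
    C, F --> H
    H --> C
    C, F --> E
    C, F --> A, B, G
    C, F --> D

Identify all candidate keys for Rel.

{F} never appears on the right of any FD, so every key must include it.
Closure of {C, F} is {A, B, C, D, E, F, G, H}, the whole schema; {C, F} is a candidate key.
Closure of {F, H} is {A, B, C, D, E, F, G, H}, the whole schema; {F, H} is a candidate key.
Any other superkey properly contains one of these, so there are no further candidate keys.

{C, F}, {F, H}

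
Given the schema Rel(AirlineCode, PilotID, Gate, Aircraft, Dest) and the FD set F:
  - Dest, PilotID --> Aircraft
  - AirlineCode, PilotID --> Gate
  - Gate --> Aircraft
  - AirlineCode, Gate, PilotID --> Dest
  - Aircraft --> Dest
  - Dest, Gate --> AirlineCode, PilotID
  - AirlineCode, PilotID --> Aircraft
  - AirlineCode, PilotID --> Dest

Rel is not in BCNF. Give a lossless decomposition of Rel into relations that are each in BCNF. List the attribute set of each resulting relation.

{Aircraft, Dest}; {Aircraft, PilotID}; {AirlineCode, Dest, Gate, PilotID}

Candidate keys of the original relation: {AirlineCode, PilotID}, {Gate}.
{Aircraft, AirlineCode, Dest, Gate, PilotID}: {Dest, PilotID} determines {Aircraft, Dest, PilotID} here but is not a superkey — split on Dest, PilotID --> Aircraft, giving {Aircraft, Dest, PilotID} and {AirlineCode, Dest, Gate, PilotID}.
{Aircraft, Dest, PilotID}: {Aircraft} determines {Aircraft, Dest} here but is not a superkey — split on Aircraft --> Dest, giving {Aircraft, Dest} and {Aircraft, PilotID}.
{Aircraft, Dest} has no BCNF violation.
{Aircraft, PilotID} has no BCNF violation.
{AirlineCode, Dest, Gate, PilotID} has no BCNF violation.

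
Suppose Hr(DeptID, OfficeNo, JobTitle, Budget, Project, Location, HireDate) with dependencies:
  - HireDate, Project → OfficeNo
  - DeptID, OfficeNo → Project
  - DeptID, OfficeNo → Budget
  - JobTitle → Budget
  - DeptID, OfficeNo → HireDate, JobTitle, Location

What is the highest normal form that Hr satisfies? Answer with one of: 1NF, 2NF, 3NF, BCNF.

Candidate keys: {DeptID, HireDate, Project}, {DeptID, OfficeNo}. Prime attributes: {DeptID, HireDate, OfficeNo, Project}.
HireDate, Project → OfficeNo: {HireDate, Project}⁺ = {HireDate, OfficeNo, Project}, which is not all of the attributes, so the left side is not a superkey — BCNF is violated.
JobTitle → Budget determines the non-prime attribute {Budget} from a non-superkey — 3NF is violated.
No non-prime attribute depends on a proper subset of any candidate key, so 2NF holds.

2NF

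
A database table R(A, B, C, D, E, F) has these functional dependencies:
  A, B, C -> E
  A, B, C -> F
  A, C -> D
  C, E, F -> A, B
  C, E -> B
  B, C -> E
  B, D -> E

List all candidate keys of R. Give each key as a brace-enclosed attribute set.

{A, B, C}, {A, C, E}, {B, C, F}, {C, E, F}

{C} never appears on the right of any FD, so every key must include it.
{A, B, C}⁺ = {A, B, C, D, E, F}, which is every attribute, so {A, B, C} is a candidate key.
{A, C, E}⁺ = {A, B, C, D, E, F}, which is every attribute, so {A, C, E} is a candidate key.
{B, C, F}⁺ = {A, B, C, D, E, F}, which is every attribute, so {B, C, F} is a candidate key.
{C, E, F}⁺ = {A, B, C, D, E, F}, which is every attribute, so {C, E, F} is a candidate key.
Any other superkey properly contains one of these, so there are no further candidate keys.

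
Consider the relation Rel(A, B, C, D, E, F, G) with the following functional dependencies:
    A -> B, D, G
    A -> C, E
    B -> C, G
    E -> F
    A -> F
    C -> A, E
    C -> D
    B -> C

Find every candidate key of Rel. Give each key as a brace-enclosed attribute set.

{A}, {B}, {C}

{A}⁺ = {A, B, C, D, E, F, G}, which is every attribute, so {A} is a candidate key.
{B}⁺ = {A, B, C, D, E, F, G}, which is every attribute, so {B} is a candidate key.
{C}⁺ = {A, B, C, D, E, F, G}, which is every attribute, so {C} is a candidate key.
These are minimal and exhaustive — every other superkey contains one of them.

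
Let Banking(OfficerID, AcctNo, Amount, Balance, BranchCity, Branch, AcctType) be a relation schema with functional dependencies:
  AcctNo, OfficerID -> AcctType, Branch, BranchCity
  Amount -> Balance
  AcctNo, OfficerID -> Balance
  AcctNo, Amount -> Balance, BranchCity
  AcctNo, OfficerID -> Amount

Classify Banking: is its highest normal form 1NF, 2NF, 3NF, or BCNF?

Candidate key: {AcctNo, OfficerID}. Prime attributes: {AcctNo, OfficerID}.
For Amount -> Balance we have {Amount}⁺ = {Amount, Balance}; {Amount} is not a superkey, so BCNF fails.
Amount -> Balance has non-prime {Balance} on the right and a non-superkey on the left, so 3NF fails.
No non-prime attribute depends on a proper subset of any candidate key, so 2NF holds.

2NF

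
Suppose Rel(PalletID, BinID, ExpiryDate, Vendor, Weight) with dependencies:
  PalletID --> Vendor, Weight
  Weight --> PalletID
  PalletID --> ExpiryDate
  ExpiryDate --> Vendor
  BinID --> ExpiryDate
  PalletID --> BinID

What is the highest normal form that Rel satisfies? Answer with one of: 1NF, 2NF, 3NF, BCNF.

Candidate keys: {PalletID}, {Weight}. Prime attributes: {PalletID, Weight}.
ExpiryDate --> Vendor breaks BCNF: {ExpiryDate}⁺ = {ExpiryDate, Vendor}, so {ExpiryDate} is not a superkey.
Because {Vendor} is non-prime and the left side of ExpiryDate --> Vendor is not a superkey, the relation is not in 3NF.
All keys have size 1, which rules out partial dependencies — 2NF is satisfied.

2NF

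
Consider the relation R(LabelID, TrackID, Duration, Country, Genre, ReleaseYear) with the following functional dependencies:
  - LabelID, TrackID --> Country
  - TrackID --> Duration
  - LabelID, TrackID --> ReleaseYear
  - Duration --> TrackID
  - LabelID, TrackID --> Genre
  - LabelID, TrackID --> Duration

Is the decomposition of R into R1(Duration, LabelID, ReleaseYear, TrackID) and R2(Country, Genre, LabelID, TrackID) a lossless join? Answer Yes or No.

Common attributes: {LabelID, TrackID}; their closure is {Country, Duration, Genre, LabelID, ReleaseYear, TrackID}.
This includes all of R1, so the common attributes are a superkey of R1 — the join is lossless.

Yes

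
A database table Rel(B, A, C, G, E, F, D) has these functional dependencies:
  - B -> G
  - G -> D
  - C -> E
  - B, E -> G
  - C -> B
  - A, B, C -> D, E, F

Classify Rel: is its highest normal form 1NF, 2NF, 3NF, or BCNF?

1NF

Candidate key: {A, C}. Prime attributes: {A, C}.
B -> G breaks BCNF: {B}⁺ = {B, D, G}, so {B} is not a superkey.
Because {G} is non-prime and the left side of B -> G is not a superkey, the relation is not in 3NF.
Since {C} ⊂ {A, C} and {C}⁺ ⊇ {B, D, E, G} with {B, D, E, G} non-prime, there is a partial dependency; 2NF fails.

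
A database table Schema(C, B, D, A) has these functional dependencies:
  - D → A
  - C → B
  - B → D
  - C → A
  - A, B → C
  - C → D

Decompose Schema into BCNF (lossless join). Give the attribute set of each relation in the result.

{A, D}; {B, C, D}

Candidate keys of the original relation: {B}, {C}.
In {A, B, C, D}, {D} is not a superkey ({D}⁺ restricted to this set is {A, D}), so split on D → A into {A, D} and {B, C, D}.
{A, D}: every determinant is a superkey — BCNF.
{B, C, D}: every determinant is a superkey — BCNF.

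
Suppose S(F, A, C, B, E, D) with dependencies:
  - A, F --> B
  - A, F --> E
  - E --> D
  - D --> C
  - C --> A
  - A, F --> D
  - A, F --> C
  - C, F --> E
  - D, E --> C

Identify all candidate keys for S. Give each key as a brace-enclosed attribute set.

No FD produces {F}, so it must be in every candidate key.
Closure of {A, F} is {A, B, C, D, E, F}, the whole schema; {A, F} is a candidate key.
Closure of {C, F} is {A, B, C, D, E, F}, the whole schema; {C, F} is a candidate key.
Closure of {D, F} is {A, B, C, D, E, F}, the whole schema; {D, F} is a candidate key.
Closure of {E, F} is {A, B, C, D, E, F}, the whole schema; {E, F} is a candidate key.
No proper subset of any of these is a key, and no other minimal superkey exists.

{A, F}, {C, F}, {D, F}, {E, F}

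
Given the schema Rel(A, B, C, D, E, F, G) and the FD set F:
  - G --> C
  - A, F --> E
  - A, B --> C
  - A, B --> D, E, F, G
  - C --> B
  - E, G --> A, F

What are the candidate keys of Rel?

Closure of {A, B} is {A, B, C, D, E, F, G}, the whole schema; {A, B} is a candidate key.
Closure of {A, C} is {A, B, C, D, E, F, G}, the whole schema; {A, C} is a candidate key.
Closure of {A, G} is {A, B, C, D, E, F, G}, the whole schema; {A, G} is a candidate key.
Closure of {E, G} is {A, B, C, D, E, F, G}, the whole schema; {E, G} is a candidate key.
These are minimal and exhaustive — every other superkey contains one of them.

{A, B}, {A, C}, {A, G}, {E, G}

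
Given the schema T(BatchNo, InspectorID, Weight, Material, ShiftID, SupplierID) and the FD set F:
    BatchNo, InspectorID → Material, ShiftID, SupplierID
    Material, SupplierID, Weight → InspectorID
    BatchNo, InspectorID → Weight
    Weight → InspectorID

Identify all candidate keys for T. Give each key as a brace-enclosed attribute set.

{BatchNo, InspectorID}, {BatchNo, Weight}

Attributes never on any right-hand side: {BatchNo} — every candidate key must contain it.
Closure of {BatchNo, InspectorID} is {BatchNo, InspectorID, Material, ShiftID, SupplierID, Weight}, the whole schema; {BatchNo, InspectorID} is a candidate key.
Closure of {BatchNo, Weight} is {BatchNo, InspectorID, Material, ShiftID, SupplierID, Weight}, the whole schema; {BatchNo, Weight} is a candidate key.
These are minimal and exhaustive — every other superkey contains one of them.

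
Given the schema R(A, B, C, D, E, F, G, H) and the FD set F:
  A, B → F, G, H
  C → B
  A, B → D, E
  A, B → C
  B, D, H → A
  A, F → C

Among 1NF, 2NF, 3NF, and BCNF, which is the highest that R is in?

Candidate keys: {A, B}, {A, C}, {A, F}, {B, D, H}, {C, D, H}. Prime attributes: {A, B, C, D, F, H}.
C → B: {C}⁺ = {B, C}, which is not all of the attributes, so the left side is not a superkey — BCNF is violated.
Its right-hand attributes {B} are all prime, as are those of every other non-superkey FD — the relation is in 3NF.

3NF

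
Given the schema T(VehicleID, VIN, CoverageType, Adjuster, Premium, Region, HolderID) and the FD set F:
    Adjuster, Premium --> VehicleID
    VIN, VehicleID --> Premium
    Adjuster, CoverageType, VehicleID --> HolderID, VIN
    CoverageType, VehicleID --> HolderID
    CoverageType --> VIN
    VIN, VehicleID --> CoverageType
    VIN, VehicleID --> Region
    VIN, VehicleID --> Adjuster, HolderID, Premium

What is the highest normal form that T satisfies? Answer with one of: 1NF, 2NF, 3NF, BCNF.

3NF

Candidate keys: {Adjuster, CoverageType, Premium}, {Adjuster, Premium, VIN}, {CoverageType, VehicleID}, {VIN, VehicleID}. Prime attributes: {Adjuster, CoverageType, Premium, VIN, VehicleID}.
For Adjuster, Premium --> VehicleID we have {Adjuster, Premium}⁺ = {Adjuster, Premium, VehicleID}; {Adjuster, Premium} is not a superkey, so BCNF fails.
Since {VehicleID} ⊆ prime attributes and every other non-superkey FD also has a prime right side, the schema is in 3NF.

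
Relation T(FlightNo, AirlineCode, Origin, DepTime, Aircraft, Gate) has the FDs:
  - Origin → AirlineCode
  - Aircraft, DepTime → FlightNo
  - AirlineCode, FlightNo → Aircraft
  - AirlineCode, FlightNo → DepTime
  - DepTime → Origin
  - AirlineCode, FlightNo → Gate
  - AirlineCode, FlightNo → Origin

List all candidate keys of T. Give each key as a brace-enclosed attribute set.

{Aircraft, DepTime}⁺ = {Aircraft, AirlineCode, DepTime, FlightNo, Gate, Origin}, which is every attribute, so {Aircraft, DepTime} is a candidate key.
{AirlineCode, FlightNo}⁺ = {Aircraft, AirlineCode, DepTime, FlightNo, Gate, Origin}, which is every attribute, so {AirlineCode, FlightNo} is a candidate key.
{DepTime, FlightNo}⁺ = {Aircraft, AirlineCode, DepTime, FlightNo, Gate, Origin}, which is every attribute, so {DepTime, FlightNo} is a candidate key.
{FlightNo, Origin}⁺ = {Aircraft, AirlineCode, DepTime, FlightNo, Gate, Origin}, which is every attribute, so {FlightNo, Origin} is a candidate key.
No proper subset of any of these is a key, and no other minimal superkey exists.

{Aircraft, DepTime}, {AirlineCode, FlightNo}, {DepTime, FlightNo}, {FlightNo, Origin}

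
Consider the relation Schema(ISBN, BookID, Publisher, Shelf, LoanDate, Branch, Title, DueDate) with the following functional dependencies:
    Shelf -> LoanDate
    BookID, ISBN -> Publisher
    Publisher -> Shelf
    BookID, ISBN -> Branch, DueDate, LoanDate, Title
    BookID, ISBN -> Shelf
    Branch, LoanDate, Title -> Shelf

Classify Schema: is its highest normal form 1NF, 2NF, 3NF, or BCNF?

Candidate key: {BookID, ISBN}. Prime attributes: {BookID, ISBN}.
Shelf -> LoanDate: {Shelf}⁺ = {LoanDate, Shelf}, which is not all of the attributes, so the left side is not a superkey — BCNF is violated.
Shelf -> LoanDate has non-prime {LoanDate} on the right and a non-superkey on the left, so 3NF fails.
Checking every proper subset of each key, none determines a non-prime attribute — 2NF is satisfied.

2NF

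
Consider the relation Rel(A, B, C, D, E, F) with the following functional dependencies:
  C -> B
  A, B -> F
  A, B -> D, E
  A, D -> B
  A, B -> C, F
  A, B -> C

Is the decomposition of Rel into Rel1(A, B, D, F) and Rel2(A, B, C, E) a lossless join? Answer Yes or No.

Rel1 ∩ Rel2 = {A, B}; its closure under F is {A, B, C, D, E, F}.
Since Rel1 ⊆ {A, B, C, D, E, F}, the intersection is a superkey of Rel1; the decomposition is lossless.

Yes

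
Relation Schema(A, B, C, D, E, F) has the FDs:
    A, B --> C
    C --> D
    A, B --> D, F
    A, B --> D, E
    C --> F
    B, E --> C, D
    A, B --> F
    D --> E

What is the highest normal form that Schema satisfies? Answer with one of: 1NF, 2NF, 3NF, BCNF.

2NF

Candidate key: {A, B}. Prime attributes: {A, B}.
C --> D breaks BCNF: {C}⁺ = {C, D, E, F}, so {C} is not a superkey.
C --> D has non-prime {D} on the right and a non-superkey on the left, so 3NF fails.
No proper subset of a key has a non-prime attribute in its closure, so there is no partial dependency; 2NF holds.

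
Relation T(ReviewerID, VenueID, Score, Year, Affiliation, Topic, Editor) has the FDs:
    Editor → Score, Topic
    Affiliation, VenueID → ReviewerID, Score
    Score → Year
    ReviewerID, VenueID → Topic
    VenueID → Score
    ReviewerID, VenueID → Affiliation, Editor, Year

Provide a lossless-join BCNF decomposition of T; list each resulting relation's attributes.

{Affiliation, Editor, ReviewerID, VenueID}; {Editor, Score, Topic}; {Score, Year}

Candidate keys of the original relation: {Affiliation, VenueID}, {ReviewerID, VenueID}.
In {Affiliation, Editor, ReviewerID, Score, Topic, VenueID, Year}, {Editor} is not a superkey ({Editor}⁺ restricted to this set is {Editor, Score, Topic, Year}), so split on Editor → Score, Topic, Year into {Editor, Score, Topic, Year} and {Affiliation, Editor, ReviewerID, VenueID}.
In {Editor, Score, Topic, Year}, {Score} is not a superkey ({Score}⁺ restricted to this set is {Score, Year}), so split on Score → Year into {Score, Year} and {Editor, Score, Topic}.
{Score, Year}: every determinant is a superkey — BCNF.
{Editor, Score, Topic}: every determinant is a superkey — BCNF.
{Affiliation, Editor, ReviewerID, VenueID}: every determinant is a superkey — BCNF.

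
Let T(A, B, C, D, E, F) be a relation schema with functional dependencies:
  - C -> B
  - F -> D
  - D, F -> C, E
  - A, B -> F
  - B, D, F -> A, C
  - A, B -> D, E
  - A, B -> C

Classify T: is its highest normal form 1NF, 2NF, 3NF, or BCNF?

3NF

Candidate keys: {A, B}, {A, C}, {F}. Prime attributes: {A, B, C, F}.
C -> B breaks BCNF: {C}⁺ = {B, C}, so {C} is not a superkey.
Since {B} ⊆ prime attributes and every other non-superkey FD also has a prime right side, the schema is in 3NF.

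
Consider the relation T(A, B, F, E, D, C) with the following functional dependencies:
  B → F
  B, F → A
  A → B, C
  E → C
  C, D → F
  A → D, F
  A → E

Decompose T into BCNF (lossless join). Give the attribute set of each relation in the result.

Candidate keys of the original relation: {A}, {B}.
In {A, B, C, D, E, F}, {E} is not a superkey ({E}⁺ restricted to this set is {C, E}), so split on E → C into {C, E} and {A, B, D, E, F}.
{C, E}: every determinant is a superkey — BCNF.
In {A, B, D, E, F}, {D, E} is not a superkey ({D, E}⁺ restricted to this set is {D, E, F}), so split on D, E → F into {D, E, F} and {A, B, D, E}.
{D, E, F}: every determinant is a superkey — BCNF.
{A, B, D, E}: every determinant is a superkey — BCNF.

{A, B, D, E}; {C, E}; {D, E, F}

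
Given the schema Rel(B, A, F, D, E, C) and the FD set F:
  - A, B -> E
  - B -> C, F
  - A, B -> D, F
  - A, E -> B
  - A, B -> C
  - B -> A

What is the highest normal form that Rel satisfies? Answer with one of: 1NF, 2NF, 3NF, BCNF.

BCNF

Candidate keys: {A, E}, {B}. Prime attributes: {A, B, E}.
Each dependency's left side is a superkey — BCNF holds.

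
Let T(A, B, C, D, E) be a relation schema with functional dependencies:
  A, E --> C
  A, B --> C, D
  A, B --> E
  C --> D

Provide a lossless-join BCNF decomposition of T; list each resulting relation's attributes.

Candidate key of the original relation: {A, B}.
{A, B, C, D, E}: {A, E} determines {A, C, D, E} here but is not a superkey — split on A, E --> C, D, giving {A, C, D, E} and {A, B, E}.
{A, C, D, E}: {C} determines {C, D} here but is not a superkey — split on C --> D, giving {C, D} and {A, C, E}.
{C, D} has no BCNF violation.
{A, C, E} has no BCNF violation.
{A, B, E} has no BCNF violation.

{A, B, E}; {A, C, E}; {C, D}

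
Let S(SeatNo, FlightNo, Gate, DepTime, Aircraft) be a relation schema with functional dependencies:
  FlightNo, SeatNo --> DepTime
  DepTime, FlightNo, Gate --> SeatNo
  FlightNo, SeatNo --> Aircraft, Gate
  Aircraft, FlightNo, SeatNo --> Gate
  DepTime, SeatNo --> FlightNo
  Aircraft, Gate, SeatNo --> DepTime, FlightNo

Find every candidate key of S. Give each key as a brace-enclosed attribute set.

{DepTime, SeatNo}⁺ = {Aircraft, DepTime, FlightNo, Gate, SeatNo}, which is every attribute, so {DepTime, SeatNo} is a candidate key.
{FlightNo, SeatNo}⁺ = {Aircraft, DepTime, FlightNo, Gate, SeatNo}, which is every attribute, so {FlightNo, SeatNo} is a candidate key.
{Aircraft, Gate, SeatNo}⁺ = {Aircraft, DepTime, FlightNo, Gate, SeatNo}, which is every attribute, so {Aircraft, Gate, SeatNo} is a candidate key.
{DepTime, FlightNo, Gate}⁺ = {Aircraft, DepTime, FlightNo, Gate, SeatNo}, which is every attribute, so {DepTime, FlightNo, Gate} is a candidate key.
No proper subset of any of these is a key, and no other minimal superkey exists.

{Aircraft, Gate, SeatNo}, {DepTime, FlightNo, Gate}, {DepTime, SeatNo}, {FlightNo, SeatNo}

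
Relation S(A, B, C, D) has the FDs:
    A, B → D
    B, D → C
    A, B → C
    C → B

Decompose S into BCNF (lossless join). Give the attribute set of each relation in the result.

Candidate keys of the original relation: {A, B}, {A, C}.
Within {A, B, C, D}: {B, D}⁺ ∩ {A, B, C, D} = {B, C, D}, not the whole set, so B, D → C violates BCNF; decompose into {B, C, D} and {A, B, D}.
Within {B, C, D}: {C}⁺ ∩ {B, C, D} = {B, C}, not the whole set, so C → B violates BCNF; decompose into {B, C} and {C, D}.
{B, C}: every determinant is a superkey — BCNF.
{C, D}: every determinant is a superkey — BCNF.
{A, B, D}: every determinant is a superkey — BCNF.

{A, B, D}; {B, C}; {C, D}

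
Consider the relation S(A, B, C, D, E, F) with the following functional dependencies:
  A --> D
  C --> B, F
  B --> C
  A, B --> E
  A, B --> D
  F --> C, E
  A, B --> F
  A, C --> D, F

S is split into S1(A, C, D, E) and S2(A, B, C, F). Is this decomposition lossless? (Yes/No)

S1 ∩ S2 = {A, C}; its closure under F is {A, B, C, D, E, F}.
Since S1 ⊆ {A, B, C, D, E, F}, the intersection is a superkey of S1; the decomposition is lossless.

Yes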